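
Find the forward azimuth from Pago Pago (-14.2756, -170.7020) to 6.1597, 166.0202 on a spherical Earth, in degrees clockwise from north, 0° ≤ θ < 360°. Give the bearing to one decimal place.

310.0°

Δλ = 166.0202 − -170.7020 = 336.7222°; wrapped into (−180°, 180°]: -23.2778°.
θ = atan2( sin Δλ · cos φ₂ , cos φ₁ · sin φ₂ − sin φ₁ · cos φ₂ · cos Δλ )
  = atan2(-0.39291, 0.32919) = -50.042° → normalised to [0°, 360°): 309.958°.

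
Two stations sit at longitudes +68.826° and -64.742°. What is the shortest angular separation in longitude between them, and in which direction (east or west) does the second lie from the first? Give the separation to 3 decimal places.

Raw difference: -64.742 − 68.826 = -133.568°.
Normalise into (−180°, 180°]: -133.568° stays -133.568°.
Negative ⇒ the second point lies to the west; separation 133.568°.

133.568° west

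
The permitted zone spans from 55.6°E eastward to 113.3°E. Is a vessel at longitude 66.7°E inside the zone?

Band width going east from +55.6° to +113.3°: ((113.3 − 55.6) mod 360) = 57.7°.
Offset of +66.7° east of the west edge: ((66.7 − 55.6) mod 360) = 11.1°.
11.1° ≤ 57.7° ⇒ inside.

Yes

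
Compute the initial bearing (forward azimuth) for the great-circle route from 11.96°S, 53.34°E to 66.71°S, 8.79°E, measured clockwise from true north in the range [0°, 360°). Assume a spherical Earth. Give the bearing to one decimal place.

Δλ = 8.79 − 53.34 = -44.55°.
θ = atan2( sin Δλ · cos φ₂ , cos φ₁ · sin φ₂ − sin φ₁ · cos φ₂ · cos Δλ )
  = atan2(-0.27738, -0.84019) = -161.730° → normalised to [0°, 360°): 198.270°.

198.3°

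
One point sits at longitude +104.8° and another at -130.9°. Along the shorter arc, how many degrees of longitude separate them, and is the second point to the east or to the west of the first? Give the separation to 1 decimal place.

124.3° east

Raw difference: -130.9 − 104.8 = -235.7°.
Normalise into (−180°, 180°]: -235.7° + 360° = 124.3°.
Positive ⇒ the second point lies to the east; separation 124.3°.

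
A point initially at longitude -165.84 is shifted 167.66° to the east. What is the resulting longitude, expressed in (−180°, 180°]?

+1.82°

Start at -165.84°; shift +167.66° → +1.82°.
+1.82° already lies in (−180°, 180°].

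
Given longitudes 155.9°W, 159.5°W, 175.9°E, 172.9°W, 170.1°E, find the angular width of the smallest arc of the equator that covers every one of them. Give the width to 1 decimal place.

34.0°

Sort the longitudes: -172.9°, -159.5°, -155.9°, +170.1°, +175.9°.
Eastward gaps between consecutive values (wrapping around): 13.4°, 3.6°, 326.0°, 5.8°, 11.2°.
Largest gap = 326.0° ⇒ minimal covering band is its complement: 360° − 326.0° = 34.0°.
Band runs from +170.1° eastward to -155.9°, crossing the antimeridian.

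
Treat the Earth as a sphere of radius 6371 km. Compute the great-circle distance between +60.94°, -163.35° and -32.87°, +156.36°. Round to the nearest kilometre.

11052 km

Δλ = 156.36 − -163.35 = 319.71°; wrapped into (−180°, 180°]: -40.29°.
Δφ = -32.87 − 60.94 = -93.81°.
a = sin²(Δφ/2) + cos φ₁ · cos φ₂ · sin²(Δλ/2) = 0.581612.
c = 2·atan2(√a, √(1−a)) = 1.73475 rad → d = 6371·c ≈ 11052.12 km.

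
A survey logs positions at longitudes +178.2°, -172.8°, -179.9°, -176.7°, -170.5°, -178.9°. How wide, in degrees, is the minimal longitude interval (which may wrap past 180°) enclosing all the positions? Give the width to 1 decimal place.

Sort the longitudes: -179.9°, -178.9°, -176.7°, -172.8°, -170.5°, +178.2°.
Eastward gaps between consecutive values (wrapping around): 1.0°, 2.2°, 3.9°, 2.3°, 348.7°, 1.9°.
Largest gap = 348.7° ⇒ minimal covering band is its complement: 360° − 348.7° = 11.3°.
Band runs from +178.2° eastward to -170.5°, crossing the antimeridian.

11.3°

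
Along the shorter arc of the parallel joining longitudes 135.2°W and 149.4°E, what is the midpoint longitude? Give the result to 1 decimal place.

172.9°W

Signed shortest Δλ from -135.2° to +149.4° is -75.4°.
Midpoint longitude = -135.2° + (-75.4°)/2 = -135.2° − 37.7° = -172.9°.
(The naïve average (-135.2 + +149.4)/2 = 7.1° is on the wrong side of the globe.)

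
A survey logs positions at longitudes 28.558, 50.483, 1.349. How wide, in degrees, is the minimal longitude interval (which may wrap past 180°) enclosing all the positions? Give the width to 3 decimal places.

49.134°

Sort the longitudes: +1.349°, +28.558°, +50.483°.
Eastward gaps between consecutive values (wrapping around): 27.209°, 21.925°, 310.866°.
Largest gap = 310.866° ⇒ minimal covering band is its complement: 360° − 310.866° = 49.134°.
Band runs from +1.349° eastward to +50.483°.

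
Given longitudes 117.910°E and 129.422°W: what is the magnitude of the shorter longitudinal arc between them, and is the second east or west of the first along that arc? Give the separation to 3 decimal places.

112.668° east

Raw difference: -129.422 − 117.910 = -247.332°.
Normalise into (−180°, 180°]: -247.332° + 360° = 112.668°.
Positive ⇒ the second point lies to the east; separation 112.668°.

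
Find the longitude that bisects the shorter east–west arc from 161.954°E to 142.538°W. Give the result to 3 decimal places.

170.292°W

Signed shortest Δλ from +161.954° to -142.538° is +55.508°.
Midpoint longitude = +161.954° + (+55.508°)/2 = +161.954° + 27.754° = +189.708°.
Normalise into (−180°, 180°]: -170.292°.
(The naïve average (+161.954 + -142.538)/2 = 9.708° is on the wrong side of the globe.)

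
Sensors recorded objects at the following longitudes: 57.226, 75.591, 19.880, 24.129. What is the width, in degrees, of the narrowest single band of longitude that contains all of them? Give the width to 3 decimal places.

Sort the longitudes: +19.880°, +24.129°, +57.226°, +75.591°.
Eastward gaps between consecutive values (wrapping around): 4.249°, 33.097°, 18.365°, 304.289°.
Largest gap = 304.289° ⇒ minimal covering band is its complement: 360° − 304.289° = 55.711°.
Band runs from +19.880° eastward to +75.591°.

55.711°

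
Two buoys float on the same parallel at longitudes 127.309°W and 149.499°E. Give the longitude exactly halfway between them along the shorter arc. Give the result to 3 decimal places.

Signed shortest Δλ from -127.309° to +149.499° is -83.192°.
Midpoint longitude = -127.309° + (-83.192°)/2 = -127.309° − 41.596° = -168.905°.
(The naïve average (-127.309 + +149.499)/2 = 11.095° is on the wrong side of the globe.)

168.905°W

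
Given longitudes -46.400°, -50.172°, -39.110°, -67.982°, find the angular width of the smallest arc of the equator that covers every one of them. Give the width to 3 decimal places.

28.872°

Sort the longitudes: -67.982°, -50.172°, -46.400°, -39.110°.
Eastward gaps between consecutive values (wrapping around): 17.810°, 3.772°, 7.290°, 331.128°.
Largest gap = 331.128° ⇒ minimal covering band is its complement: 360° − 331.128° = 28.872°.
Band runs from -67.982° eastward to -39.110°.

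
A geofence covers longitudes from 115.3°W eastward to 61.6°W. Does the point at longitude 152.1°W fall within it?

Band width going east from -115.3° to -61.6°: ((-61.6 − -115.3) mod 360) = 53.7°.
Offset of -152.1° east of the west edge: ((-152.1 − -115.3) mod 360) = 323.2°.
323.2° > 53.7° ⇒ outside.

No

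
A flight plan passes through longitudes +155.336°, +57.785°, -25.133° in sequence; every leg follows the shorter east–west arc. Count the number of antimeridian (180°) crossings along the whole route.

0

Leg 1: +155.336° → +57.785°, shortest Δλ = -97.551° (west) — does not cross 180°.
Leg 2: +57.785° → -25.133°, shortest Δλ = -82.918° (west) — does not cross 180°.
Total crossings: 0.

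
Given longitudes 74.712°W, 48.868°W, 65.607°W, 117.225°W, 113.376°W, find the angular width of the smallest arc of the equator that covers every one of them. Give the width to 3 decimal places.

68.357°

Sort the longitudes: -117.225°, -113.376°, -74.712°, -65.607°, -48.868°.
Eastward gaps between consecutive values (wrapping around): 3.849°, 38.664°, 9.105°, 16.739°, 291.643°.
Largest gap = 291.643° ⇒ minimal covering band is its complement: 360° − 291.643° = 68.357°.
Band runs from -117.225° eastward to -48.868°.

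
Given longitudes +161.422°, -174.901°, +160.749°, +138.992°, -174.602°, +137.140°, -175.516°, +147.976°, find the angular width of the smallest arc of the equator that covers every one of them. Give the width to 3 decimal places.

48.258°

Sort the longitudes: -175.516°, -174.901°, -174.602°, +137.140°, +138.992°, +147.976°, +160.749°, +161.422°.
Eastward gaps between consecutive values (wrapping around): 0.615°, 0.299°, 311.742°, 1.852°, 8.984°, 12.773°, 0.673°, 23.062°.
Largest gap = 311.742° ⇒ minimal covering band is its complement: 360° − 311.742° = 48.258°.
Band runs from +137.140° eastward to -174.602°, crossing the antimeridian.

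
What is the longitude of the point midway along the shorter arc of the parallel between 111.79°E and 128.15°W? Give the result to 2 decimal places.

Signed shortest Δλ from +111.79° to -128.15° is +120.06°.
Midpoint longitude = +111.79° + (+120.06°)/2 = +111.79° + 60.03° = +171.82°.
(The naïve average (+111.79 + -128.15)/2 = -8.18° is on the wrong side of the globe.)

171.82°E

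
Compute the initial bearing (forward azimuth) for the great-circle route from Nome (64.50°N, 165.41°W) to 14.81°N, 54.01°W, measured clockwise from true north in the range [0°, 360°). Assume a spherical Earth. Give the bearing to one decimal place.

Δλ = -54.01 − -165.41 = 111.40°.
θ = atan2( sin Δλ · cos φ₂ , cos φ₁ · sin φ₂ − sin φ₁ · cos φ₂ · cos Δλ )
  = atan2(0.90013, 0.42844) = 64.547° → normalised to [0°, 360°): 64.547°.

64.5°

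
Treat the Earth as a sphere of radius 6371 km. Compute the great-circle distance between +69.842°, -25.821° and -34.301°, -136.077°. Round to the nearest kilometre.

14330 km

Δλ = -136.077 − -25.821 = -110.256°.
Δφ = -34.301 − 69.842 = -104.143°.
a = sin²(Δφ/2) + cos φ₁ · cos φ₂ · sin²(Δλ/2) = 0.813791.
c = 2·atan2(√a, √(1−a)) = 2.24924 rad → d = 6371·c ≈ 14329.90 km.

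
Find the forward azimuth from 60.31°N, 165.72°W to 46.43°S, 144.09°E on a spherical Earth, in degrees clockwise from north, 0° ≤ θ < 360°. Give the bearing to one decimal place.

Δλ = 144.09 − -165.72 = 309.81°; wrapped into (−180°, 180°]: -50.19°.
θ = atan2( sin Δλ · cos φ₂ , cos φ₁ · sin φ₂ − sin φ₁ · cos φ₂ · cos Δλ )
  = atan2(-0.52945, -0.74222) = -144.498° → normalised to [0°, 360°): 215.502°.

215.5°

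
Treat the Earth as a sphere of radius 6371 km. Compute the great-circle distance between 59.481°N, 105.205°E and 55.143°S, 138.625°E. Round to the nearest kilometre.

Δλ = 138.625 − 105.205 = 33.420°.
Δφ = -55.143 − 59.481 = -114.624°.
a = sin²(Δφ/2) + cos φ₁ · cos φ₂ · sin²(Δλ/2) = 0.732325.
c = 2·atan2(√a, √(1−a)) = 2.05404 rad → d = 6371·c ≈ 13086.27 km.

13086 km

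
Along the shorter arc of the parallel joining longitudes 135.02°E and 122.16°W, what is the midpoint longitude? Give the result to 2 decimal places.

Signed shortest Δλ from +135.02° to -122.16° is +102.82°.
Midpoint longitude = +135.02° + (+102.82°)/2 = +135.02° + 51.41° = +186.43°.
Normalise into (−180°, 180°]: -173.57°.
(The naïve average (+135.02 + -122.16)/2 = 6.43° is on the wrong side of the globe.)

173.57°W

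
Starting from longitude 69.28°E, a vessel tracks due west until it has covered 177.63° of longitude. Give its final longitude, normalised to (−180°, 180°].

108.35°W

Start at +69.28°; shift −177.63° → -108.35°.
-108.35° already lies in (−180°, 180°].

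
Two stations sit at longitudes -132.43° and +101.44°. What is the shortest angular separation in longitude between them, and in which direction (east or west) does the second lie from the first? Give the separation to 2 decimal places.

126.13° west

Raw difference: 101.44 − -132.43 = 233.87°.
Normalise into (−180°, 180°]: 233.87° − 360° = -126.13°.
Negative ⇒ the second point lies to the west; separation 126.13°.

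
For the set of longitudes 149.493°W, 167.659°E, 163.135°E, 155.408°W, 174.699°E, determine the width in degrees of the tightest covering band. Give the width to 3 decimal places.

47.372°

Sort the longitudes: -155.408°, -149.493°, +163.135°, +167.659°, +174.699°.
Eastward gaps between consecutive values (wrapping around): 5.915°, 312.628°, 4.524°, 7.040°, 29.893°.
Largest gap = 312.628° ⇒ minimal covering band is its complement: 360° − 312.628° = 47.372°.
Band runs from +163.135° eastward to -149.493°, crossing the antimeridian.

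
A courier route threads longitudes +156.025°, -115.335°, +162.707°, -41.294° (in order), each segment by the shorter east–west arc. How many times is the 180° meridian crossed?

Leg 1: +156.025° → -115.335°, shortest Δλ = 88.64° (east) — crosses 180°.
Leg 2: -115.335° → +162.707°, shortest Δλ = -81.958° (west) — crosses 180°.
Leg 3: +162.707° → -41.294°, shortest Δλ = 155.999° (east) — crosses 180°.
Total crossings: 3.

3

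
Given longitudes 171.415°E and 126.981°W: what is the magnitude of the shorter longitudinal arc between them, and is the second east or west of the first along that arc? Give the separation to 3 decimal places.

Raw difference: -126.981 − 171.415 = -298.396°.
Normalise into (−180°, 180°]: -298.396° + 360° = 61.604°.
Positive ⇒ the second point lies to the east; separation 61.604°.

61.604° east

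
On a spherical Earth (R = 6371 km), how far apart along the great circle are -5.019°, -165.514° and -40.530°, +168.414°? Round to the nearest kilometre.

Δλ = 168.414 − -165.514 = 333.928°; wrapped into (−180°, 180°]: -26.072°.
Δφ = -40.530 − -5.019 = -35.511°.
a = sin²(Δφ/2) + cos φ₁ · cos φ₂ · sin²(Δλ/2) = 0.131521.
c = 2·atan2(√a, √(1−a)) = 0.74224 rad → d = 6371·c ≈ 4728.79 km.

4729 km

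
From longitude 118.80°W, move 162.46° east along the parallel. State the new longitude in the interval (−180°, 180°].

43.66°E

Start at -118.80°; shift +162.46° → +43.66°.
+43.66° already lies in (−180°, 180°].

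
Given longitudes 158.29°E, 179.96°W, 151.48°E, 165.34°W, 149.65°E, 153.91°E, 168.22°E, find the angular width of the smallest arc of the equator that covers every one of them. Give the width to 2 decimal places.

45.01°

Sort the longitudes: -179.96°, -165.34°, +149.65°, +151.48°, +153.91°, +158.29°, +168.22°.
Eastward gaps between consecutive values (wrapping around): 14.62°, 314.99°, 1.83°, 2.43°, 4.38°, 9.93°, 11.82°.
Largest gap = 314.99° ⇒ minimal covering band is its complement: 360° − 314.99° = 45.01°.
Band runs from +149.65° eastward to -165.34°, crossing the antimeridian.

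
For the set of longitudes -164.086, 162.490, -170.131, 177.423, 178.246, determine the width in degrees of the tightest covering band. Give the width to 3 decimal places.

33.424°

Sort the longitudes: -170.131°, -164.086°, +162.490°, +177.423°, +178.246°.
Eastward gaps between consecutive values (wrapping around): 6.045°, 326.576°, 14.933°, 0.823°, 11.623°.
Largest gap = 326.576° ⇒ minimal covering band is its complement: 360° − 326.576° = 33.424°.
Band runs from +162.490° eastward to -164.086°, crossing the antimeridian.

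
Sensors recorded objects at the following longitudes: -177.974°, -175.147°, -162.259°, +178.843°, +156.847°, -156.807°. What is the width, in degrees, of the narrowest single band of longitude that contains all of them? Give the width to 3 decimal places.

Sort the longitudes: -177.974°, -175.147°, -162.259°, -156.807°, +156.847°, +178.843°.
Eastward gaps between consecutive values (wrapping around): 2.827°, 12.888°, 5.452°, 313.654°, 21.996°, 3.183°.
Largest gap = 313.654° ⇒ minimal covering band is its complement: 360° − 313.654° = 46.346°.
Band runs from +156.847° eastward to -156.807°, crossing the antimeridian.

46.346°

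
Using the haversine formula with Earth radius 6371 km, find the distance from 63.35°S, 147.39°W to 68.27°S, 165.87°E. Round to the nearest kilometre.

2141 km

Δλ = 165.87 − -147.39 = 313.26°; wrapped into (−180°, 180°]: -46.74°.
Δφ = -68.27 − -63.35 = -4.92°.
a = sin²(Δφ/2) + cos φ₁ · cos φ₂ · sin²(Δλ/2) = 0.027972.
c = 2·atan2(√a, √(1−a)) = 0.33607 rad → d = 6371·c ≈ 2141.13 km.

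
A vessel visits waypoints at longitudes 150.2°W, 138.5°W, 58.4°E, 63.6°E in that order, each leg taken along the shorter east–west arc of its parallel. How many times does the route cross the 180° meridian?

1

Leg 1: -150.2° → -138.5°, shortest Δλ = 11.7° (east) — does not cross 180°.
Leg 2: -138.5° → +58.4°, shortest Δλ = -163.1° (west) — crosses 180°.
Leg 3: +58.4° → +63.6°, shortest Δλ = 5.2° (east) — does not cross 180°.
Total crossings: 1.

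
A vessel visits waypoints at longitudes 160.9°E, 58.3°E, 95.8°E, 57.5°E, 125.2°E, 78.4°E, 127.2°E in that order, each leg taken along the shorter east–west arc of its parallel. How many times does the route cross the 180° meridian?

Leg 1: +160.9° → +58.3°, shortest Δλ = -102.6° (west) — does not cross 180°.
Leg 2: +58.3° → +95.8°, shortest Δλ = 37.5° (east) — does not cross 180°.
Leg 3: +95.8° → +57.5°, shortest Δλ = -38.3° (west) — does not cross 180°.
Leg 4: +57.5° → +125.2°, shortest Δλ = 67.7° (east) — does not cross 180°.
Leg 5: +125.2° → +78.4°, shortest Δλ = -46.8° (west) — does not cross 180°.
Leg 6: +78.4° → +127.2°, shortest Δλ = 48.8° (east) — does not cross 180°.
Total crossings: 0.

0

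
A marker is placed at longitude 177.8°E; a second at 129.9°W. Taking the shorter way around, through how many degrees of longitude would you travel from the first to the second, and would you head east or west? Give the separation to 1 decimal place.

52.3° east

Raw difference: -129.9 − 177.8 = -307.7°.
Normalise into (−180°, 180°]: -307.7° + 360° = 52.3°.
Positive ⇒ the second point lies to the east; separation 52.3°.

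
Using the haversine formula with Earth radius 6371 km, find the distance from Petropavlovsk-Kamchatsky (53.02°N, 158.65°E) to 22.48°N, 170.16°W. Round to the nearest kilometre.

4298 km

Δλ = -170.16 − 158.65 = -328.81°; wrapped into (−180°, 180°]: 31.19°.
Δφ = 22.48 − 53.02 = -30.54°.
a = sin²(Δφ/2) + cos φ₁ · cos φ₂ · sin²(Δλ/2) = 0.109534.
c = 2·atan2(√a, √(1−a)) = 0.67464 rad → d = 6371·c ≈ 4298.13 km.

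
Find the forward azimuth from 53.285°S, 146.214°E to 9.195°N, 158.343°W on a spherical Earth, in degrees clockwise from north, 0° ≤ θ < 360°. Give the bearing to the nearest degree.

56°

Δλ = -158.343 − 146.214 = -304.557°; wrapped into (−180°, 180°]: 55.443°.
θ = atan2( sin Δλ · cos φ₂ , cos φ₁ · sin φ₂ − sin φ₁ · cos φ₂ · cos Δλ )
  = atan2(0.81298, 0.54439) = 56.193° → normalised to [0°, 360°): 56.193°.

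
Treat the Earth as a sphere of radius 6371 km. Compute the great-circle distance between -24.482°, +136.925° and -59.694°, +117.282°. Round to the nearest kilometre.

Δλ = 117.282 − 136.925 = -19.643°.
Δφ = -59.694 − -24.482 = -35.212°.
a = sin²(Δφ/2) + cos φ₁ · cos φ₂ · sin²(Δλ/2) = 0.104851.
c = 2·atan2(√a, √(1−a)) = 0.65950 rad → d = 6371·c ≈ 4201.68 km.

4202 km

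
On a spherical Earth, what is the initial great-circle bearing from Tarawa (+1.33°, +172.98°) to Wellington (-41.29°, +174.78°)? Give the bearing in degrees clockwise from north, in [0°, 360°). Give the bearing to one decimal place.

Δλ = 174.78 − 172.98 = 1.80°.
θ = atan2( sin Δλ · cos φ₂ , cos φ₁ · sin φ₂ − sin φ₁ · cos φ₂ · cos Δλ )
  = atan2(0.02360, -0.67712) = 178.004° → normalised to [0°, 360°): 178.004°.

178.0°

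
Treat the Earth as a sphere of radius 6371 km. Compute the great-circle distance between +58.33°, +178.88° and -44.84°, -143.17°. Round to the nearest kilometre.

Δλ = -143.17 − 178.88 = -322.05°; wrapped into (−180°, 180°]: 37.95°.
Δφ = -44.84 − 58.33 = -103.17°.
a = sin²(Δφ/2) + cos φ₁ · cos φ₂ · sin²(Δλ/2) = 0.653281.
c = 2·atan2(√a, √(1−a)) = 1.88237 rad → d = 6371·c ≈ 11992.61 km.

11993 km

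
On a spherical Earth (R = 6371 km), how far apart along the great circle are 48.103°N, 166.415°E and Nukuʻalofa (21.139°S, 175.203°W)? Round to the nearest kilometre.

Δλ = -175.203 − 166.415 = -341.618°; wrapped into (−180°, 180°]: 18.382°.
Δφ = -21.139 − 48.103 = -69.242°.
a = sin²(Δφ/2) + cos φ₁ · cos φ₂ · sin²(Δλ/2) = 0.338680.
c = 2·atan2(√a, √(1−a)) = 1.24228 rad → d = 6371·c ≈ 7914.56 km.

7915 km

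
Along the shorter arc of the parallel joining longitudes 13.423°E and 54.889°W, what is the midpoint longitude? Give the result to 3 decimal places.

20.733°W

Signed shortest Δλ from +13.423° to -54.889° is -68.312°.
Midpoint longitude = +13.423° + (-68.312°)/2 = +13.423° − 34.156° = -20.733°.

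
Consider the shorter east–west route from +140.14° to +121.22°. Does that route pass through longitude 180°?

Signed shortest Δλ = ((121.22 − 140.14 + 180) mod 360) − 180 = -18.92°.
Going west by 18.92° from +140.14° reaches +121.22° without touching 180°.

No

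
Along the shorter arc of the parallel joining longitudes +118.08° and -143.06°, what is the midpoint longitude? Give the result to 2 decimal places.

+167.51°

Signed shortest Δλ from +118.08° to -143.06° is +98.86°.
Midpoint longitude = +118.08° + (+98.86°)/2 = +118.08° + 49.43° = +167.51°.
(The naïve average (+118.08 + -143.06)/2 = -12.49° is on the wrong side of the globe.)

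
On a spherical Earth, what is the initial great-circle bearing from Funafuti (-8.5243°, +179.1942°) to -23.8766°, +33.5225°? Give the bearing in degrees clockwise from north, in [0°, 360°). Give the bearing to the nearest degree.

Δλ = 33.5225 − 179.1942 = -145.6717°.
θ = atan2( sin Δλ · cos φ₂ , cos φ₁ · sin φ₂ − sin φ₁ · cos φ₂ · cos Δλ )
  = atan2(-0.51567, -0.51223) = -134.808° → normalised to [0°, 360°): 225.192°.

225°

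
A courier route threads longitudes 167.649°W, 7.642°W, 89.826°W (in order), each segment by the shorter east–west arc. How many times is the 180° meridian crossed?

Leg 1: -167.649° → -7.642°, shortest Δλ = 160.007° (east) — does not cross 180°.
Leg 2: -7.642° → -89.826°, shortest Δλ = -82.184° (west) — does not cross 180°.
Total crossings: 0.

0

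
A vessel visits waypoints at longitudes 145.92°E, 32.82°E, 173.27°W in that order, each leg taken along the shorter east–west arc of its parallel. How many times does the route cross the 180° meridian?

Leg 1: +145.92° → +32.82°, shortest Δλ = -113.1° (west) — does not cross 180°.
Leg 2: +32.82° → -173.27°, shortest Δλ = 153.91° (east) — crosses 180°.
Total crossings: 1.

1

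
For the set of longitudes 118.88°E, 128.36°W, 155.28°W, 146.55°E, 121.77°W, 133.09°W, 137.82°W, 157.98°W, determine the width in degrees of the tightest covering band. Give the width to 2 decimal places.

119.35°

Sort the longitudes: -157.98°, -155.28°, -137.82°, -133.09°, -128.36°, -121.77°, +118.88°, +146.55°.
Eastward gaps between consecutive values (wrapping around): 2.70°, 17.46°, 4.73°, 4.73°, 6.59°, 240.65°, 27.67°, 55.47°.
Largest gap = 240.65° ⇒ minimal covering band is its complement: 360° − 240.65° = 119.35°.
Band runs from +118.88° eastward to -121.77°, crossing the antimeridian.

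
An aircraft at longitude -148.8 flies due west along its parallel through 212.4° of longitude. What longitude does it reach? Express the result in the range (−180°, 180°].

Start at -148.8°; shift −212.4° → -361.2°.
-361.2° lies outside (−180°, 180°]; add 360° → -1.2°.

-1.2°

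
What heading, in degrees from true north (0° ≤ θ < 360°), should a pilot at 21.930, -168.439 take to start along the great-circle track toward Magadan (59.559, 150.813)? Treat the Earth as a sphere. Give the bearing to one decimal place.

Δλ = 150.813 − -168.439 = 319.252°; wrapped into (−180°, 180°]: -40.748°.
θ = atan2( sin Δλ · cos φ₂ , cos φ₁ · sin φ₂ − sin φ₁ · cos φ₂ · cos Δλ )
  = atan2(-0.33071, 0.65642) = -26.739° → normalised to [0°, 360°): 333.261°.

333.3°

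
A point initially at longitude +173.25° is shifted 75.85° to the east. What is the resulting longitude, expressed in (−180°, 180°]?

-110.90°

Start at +173.25°; shift +75.85° → +249.10°.
+249.10° lies outside (−180°, 180°]; subtract 360° → -110.90°.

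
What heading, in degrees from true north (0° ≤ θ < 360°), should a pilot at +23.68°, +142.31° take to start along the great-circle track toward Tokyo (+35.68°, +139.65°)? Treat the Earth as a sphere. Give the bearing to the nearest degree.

Δλ = 139.65 − 142.31 = -2.66°.
θ = atan2( sin Δλ · cos φ₂ , cos φ₁ · sin φ₂ − sin φ₁ · cos φ₂ · cos Δλ )
  = atan2(-0.03770, 0.20826) = -10.260° → normalised to [0°, 360°): 349.740°.

350°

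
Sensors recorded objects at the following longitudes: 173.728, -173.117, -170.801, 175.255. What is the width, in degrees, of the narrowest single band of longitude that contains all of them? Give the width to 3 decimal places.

Sort the longitudes: -173.117°, -170.801°, +173.728°, +175.255°.
Eastward gaps between consecutive values (wrapping around): 2.316°, 344.529°, 1.527°, 11.628°.
Largest gap = 344.529° ⇒ minimal covering band is its complement: 360° − 344.529° = 15.471°.
Band runs from +173.728° eastward to -170.801°, crossing the antimeridian.

15.471°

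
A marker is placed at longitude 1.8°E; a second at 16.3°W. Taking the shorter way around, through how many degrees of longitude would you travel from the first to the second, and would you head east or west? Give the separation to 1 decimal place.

Raw difference: -16.3 − 1.8 = -18.1°.
Normalise into (−180°, 180°]: -18.1° stays -18.1°.
Negative ⇒ the second point lies to the west; separation 18.1°.

18.1° west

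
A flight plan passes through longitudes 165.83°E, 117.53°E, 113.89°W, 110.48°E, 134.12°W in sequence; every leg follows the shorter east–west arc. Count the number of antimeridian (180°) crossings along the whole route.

3

Leg 1: +165.83° → +117.53°, shortest Δλ = -48.3° (west) — does not cross 180°.
Leg 2: +117.53° → -113.89°, shortest Δλ = 128.58° (east) — crosses 180°.
Leg 3: -113.89° → +110.48°, shortest Δλ = -135.63° (west) — crosses 180°.
Leg 4: +110.48° → -134.12°, shortest Δλ = 115.4° (east) — crosses 180°.
Total crossings: 3.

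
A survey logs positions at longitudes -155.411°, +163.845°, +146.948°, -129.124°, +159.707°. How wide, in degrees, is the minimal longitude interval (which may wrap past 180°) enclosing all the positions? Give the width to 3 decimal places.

83.928°

Sort the longitudes: -155.411°, -129.124°, +146.948°, +159.707°, +163.845°.
Eastward gaps between consecutive values (wrapping around): 26.287°, 276.072°, 12.759°, 4.138°, 40.744°.
Largest gap = 276.072° ⇒ minimal covering band is its complement: 360° − 276.072° = 83.928°.
Band runs from +146.948° eastward to -129.124°, crossing the antimeridian.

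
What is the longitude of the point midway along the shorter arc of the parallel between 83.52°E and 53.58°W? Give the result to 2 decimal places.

Signed shortest Δλ from +83.52° to -53.58° is -137.10°.
Midpoint longitude = +83.52° + (-137.10°)/2 = +83.52° − 68.55° = +14.97°.

14.97°E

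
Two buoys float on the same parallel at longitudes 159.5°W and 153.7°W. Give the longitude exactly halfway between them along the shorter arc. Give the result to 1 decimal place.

156.6°W

Signed shortest Δλ from -159.5° to -153.7° is +5.8°.
Midpoint longitude = -159.5° + (+5.8°)/2 = -159.5° + 2.9° = -156.6°.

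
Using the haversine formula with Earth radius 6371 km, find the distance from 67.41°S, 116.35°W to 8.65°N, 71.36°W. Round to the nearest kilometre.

9179 km

Δλ = -71.36 − -116.35 = 44.99°.
Δφ = 8.65 − -67.41 = 76.06°.
a = sin²(Δφ/2) + cos φ₁ · cos φ₂ · sin²(Δλ/2) = 0.435139.
c = 2·atan2(√a, √(1−a)) = 1.44071 rad → d = 6371·c ≈ 9178.75 km.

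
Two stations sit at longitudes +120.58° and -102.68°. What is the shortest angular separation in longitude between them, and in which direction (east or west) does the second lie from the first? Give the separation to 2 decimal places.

136.74° east

Raw difference: -102.68 − 120.58 = -223.26°.
Normalise into (−180°, 180°]: -223.26° + 360° = 136.74°.
Positive ⇒ the second point lies to the east; separation 136.74°.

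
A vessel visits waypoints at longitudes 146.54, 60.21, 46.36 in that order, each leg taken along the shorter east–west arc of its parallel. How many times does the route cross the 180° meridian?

Leg 1: +146.54° → +60.21°, shortest Δλ = -86.33° (west) — does not cross 180°.
Leg 2: +60.21° → +46.36°, shortest Δλ = -13.85° (west) — does not cross 180°.
Total crossings: 0.

0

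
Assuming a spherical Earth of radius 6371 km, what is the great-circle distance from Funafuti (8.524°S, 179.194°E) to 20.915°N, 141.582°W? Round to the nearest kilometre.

Δλ = -141.582 − 179.194 = -320.776°; wrapped into (−180°, 180°]: 39.224°.
Δφ = 20.915 − -8.524 = 29.439°.
a = sin²(Δφ/2) + cos φ₁ · cos φ₂ · sin²(Δλ/2) = 0.168635.
c = 2·atan2(√a, √(1−a)) = 0.84634 rad → d = 6371·c ≈ 5392.02 km.

5392 km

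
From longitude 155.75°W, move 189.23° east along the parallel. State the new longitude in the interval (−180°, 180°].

Start at -155.75°; shift +189.23° → +33.48°.
+33.48° already lies in (−180°, 180°].

33.48°E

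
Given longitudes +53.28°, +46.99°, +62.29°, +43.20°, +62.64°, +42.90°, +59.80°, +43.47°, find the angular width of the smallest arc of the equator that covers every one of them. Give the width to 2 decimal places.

Sort the longitudes: +42.90°, +43.20°, +43.47°, +46.99°, +53.28°, +59.80°, +62.29°, +62.64°.
Eastward gaps between consecutive values (wrapping around): 0.30°, 0.27°, 3.52°, 6.29°, 6.52°, 2.49°, 0.35°, 340.26°.
Largest gap = 340.26° ⇒ minimal covering band is its complement: 360° − 340.26° = 19.74°.
Band runs from +42.90° eastward to +62.64°.

19.74°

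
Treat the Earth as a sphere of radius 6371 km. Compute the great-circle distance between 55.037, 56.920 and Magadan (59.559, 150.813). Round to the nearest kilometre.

Δλ = 150.813 − 56.920 = 93.893°.
Δφ = 59.559 − 55.037 = 4.522°.
a = sin²(Δφ/2) + cos φ₁ · cos φ₂ · sin²(Δλ/2) = 0.156580.
c = 2·atan2(√a, √(1−a)) = 0.81366 rad → d = 6371·c ≈ 5183.85 km.

5184 km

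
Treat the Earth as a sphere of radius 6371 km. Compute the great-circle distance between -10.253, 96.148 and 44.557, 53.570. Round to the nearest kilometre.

Δλ = 53.570 − 96.148 = -42.578°.
Δφ = 44.557 − -10.253 = 54.810°.
a = sin²(Δφ/2) + cos φ₁ · cos φ₂ · sin²(Δλ/2) = 0.304285.
c = 2·atan2(√a, √(1−a)) = 1.16861 rad → d = 6371·c ≈ 7445.22 km.

7445 km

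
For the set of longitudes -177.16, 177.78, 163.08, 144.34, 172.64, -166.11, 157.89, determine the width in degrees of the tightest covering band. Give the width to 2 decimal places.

Sort the longitudes: -177.16°, -166.11°, +144.34°, +157.89°, +163.08°, +172.64°, +177.78°.
Eastward gaps between consecutive values (wrapping around): 11.05°, 310.45°, 13.55°, 5.19°, 9.56°, 5.14°, 5.06°.
Largest gap = 310.45° ⇒ minimal covering band is its complement: 360° − 310.45° = 49.55°.
Band runs from +144.34° eastward to -166.11°, crossing the antimeridian.

49.55°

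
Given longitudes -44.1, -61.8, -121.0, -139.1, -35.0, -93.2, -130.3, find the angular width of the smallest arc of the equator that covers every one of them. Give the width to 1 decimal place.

Sort the longitudes: -139.1°, -130.3°, -121.0°, -93.2°, -61.8°, -44.1°, -35.0°.
Eastward gaps between consecutive values (wrapping around): 8.8°, 9.3°, 27.8°, 31.4°, 17.7°, 9.1°, 255.9°.
Largest gap = 255.9° ⇒ minimal covering band is its complement: 360° − 255.9° = 104.1°.
Band runs from -139.1° eastward to -35.0°.

104.1°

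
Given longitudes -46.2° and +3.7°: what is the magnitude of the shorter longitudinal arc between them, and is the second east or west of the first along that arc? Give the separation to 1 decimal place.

49.9° east

Raw difference: 3.7 − -46.2 = 49.9°.
Normalise into (−180°, 180°]: 49.9° stays 49.9°.
Positive ⇒ the second point lies to the east; separation 49.9°.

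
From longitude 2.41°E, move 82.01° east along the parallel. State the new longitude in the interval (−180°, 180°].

84.42°E

Start at +2.41°; shift +82.01° → +84.42°.
+84.42° already lies in (−180°, 180°].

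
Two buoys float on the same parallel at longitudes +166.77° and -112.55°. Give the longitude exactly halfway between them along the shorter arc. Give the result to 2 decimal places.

Signed shortest Δλ from +166.77° to -112.55° is +80.68°.
Midpoint longitude = +166.77° + (+80.68°)/2 = +166.77° + 40.34° = +207.11°.
Normalise into (−180°, 180°]: -152.89°.
(The naïve average (+166.77 + -112.55)/2 = 27.11° is on the wrong side of the globe.)

-152.89°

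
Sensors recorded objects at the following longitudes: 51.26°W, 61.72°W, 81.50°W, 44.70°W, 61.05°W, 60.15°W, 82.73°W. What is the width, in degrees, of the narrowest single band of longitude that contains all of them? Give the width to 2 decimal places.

38.03°

Sort the longitudes: -82.73°, -81.50°, -61.72°, -61.05°, -60.15°, -51.26°, -44.70°.
Eastward gaps between consecutive values (wrapping around): 1.23°, 19.78°, 0.67°, 0.90°, 8.89°, 6.56°, 321.97°.
Largest gap = 321.97° ⇒ minimal covering band is its complement: 360° − 321.97° = 38.03°.
Band runs from -82.73° eastward to -44.70°.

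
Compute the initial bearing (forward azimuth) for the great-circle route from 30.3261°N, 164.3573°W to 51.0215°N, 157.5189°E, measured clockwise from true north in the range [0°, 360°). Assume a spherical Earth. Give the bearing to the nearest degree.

317°

Δλ = 157.5189 − -164.3573 = 321.8762°; wrapped into (−180°, 180°]: -38.1238°.
θ = atan2( sin Δλ · cos φ₂ , cos φ₁ · sin φ₂ − sin φ₁ · cos φ₂ · cos Δλ )
  = atan2(-0.38834, 0.42115) = -42.679° → normalised to [0°, 360°): 317.321°.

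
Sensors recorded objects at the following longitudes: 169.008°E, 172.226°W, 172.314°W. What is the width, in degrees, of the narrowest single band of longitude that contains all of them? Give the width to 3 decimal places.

Sort the longitudes: -172.314°, -172.226°, +169.008°.
Eastward gaps between consecutive values (wrapping around): 0.088°, 341.234°, 18.678°.
Largest gap = 341.234° ⇒ minimal covering band is its complement: 360° − 341.234° = 18.766°.
Band runs from +169.008° eastward to -172.226°, crossing the antimeridian.

18.766°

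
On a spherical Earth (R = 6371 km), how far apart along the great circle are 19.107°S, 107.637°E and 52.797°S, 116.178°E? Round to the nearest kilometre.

3818 km

Δλ = 116.178 − 107.637 = 8.541°.
Δφ = -52.797 − -19.107 = -33.690°.
a = sin²(Δφ/2) + cos φ₁ · cos φ₂ · sin²(Δλ/2) = 0.087143.
c = 2·atan2(√a, √(1−a)) = 0.59933 rad → d = 6371·c ≈ 3818.32 km.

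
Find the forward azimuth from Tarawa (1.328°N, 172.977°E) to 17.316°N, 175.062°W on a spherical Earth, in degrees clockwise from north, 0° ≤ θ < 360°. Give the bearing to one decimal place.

Δλ = -175.062 − 172.977 = -348.039°; wrapped into (−180°, 180°]: 11.961°.
θ = atan2( sin Δλ · cos φ₂ , cos φ₁ · sin φ₂ − sin φ₁ · cos φ₂ · cos Δλ )
  = atan2(0.19785, 0.27592) = 35.643° → normalised to [0°, 360°): 35.643°.

35.6°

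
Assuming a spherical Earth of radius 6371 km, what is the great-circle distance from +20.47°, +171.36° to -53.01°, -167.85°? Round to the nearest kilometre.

8413 km

Δλ = -167.85 − 171.36 = -339.21°; wrapped into (−180°, 180°]: 20.79°.
Δφ = -53.01 − 20.47 = -73.48°.
a = sin²(Δφ/2) + cos φ₁ · cos φ₂ · sin²(Δλ/2) = 0.376176.
c = 2·atan2(√a, √(1−a)) = 1.32055 rad → d = 6371·c ≈ 8413.19 km.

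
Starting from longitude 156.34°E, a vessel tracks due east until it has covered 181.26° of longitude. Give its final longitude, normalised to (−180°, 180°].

22.40°W

Start at +156.34°; shift +181.26° → +337.60°.
+337.60° lies outside (−180°, 180°]; subtract 360° → -22.40°.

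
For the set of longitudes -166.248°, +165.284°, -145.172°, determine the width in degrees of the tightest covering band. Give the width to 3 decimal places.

49.544°

Sort the longitudes: -166.248°, -145.172°, +165.284°.
Eastward gaps between consecutive values (wrapping around): 21.076°, 310.456°, 28.468°.
Largest gap = 310.456° ⇒ minimal covering band is its complement: 360° − 310.456° = 49.544°.
Band runs from +165.284° eastward to -145.172°, crossing the antimeridian.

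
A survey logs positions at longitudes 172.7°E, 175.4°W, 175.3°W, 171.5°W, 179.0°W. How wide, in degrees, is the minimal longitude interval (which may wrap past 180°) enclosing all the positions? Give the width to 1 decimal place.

Sort the longitudes: -179.0°, -175.4°, -175.3°, -171.5°, +172.7°.
Eastward gaps between consecutive values (wrapping around): 3.6°, 0.1°, 3.8°, 344.2°, 8.3°.
Largest gap = 344.2° ⇒ minimal covering band is its complement: 360° − 344.2° = 15.8°.
Band runs from +172.7° eastward to -171.5°, crossing the antimeridian.

15.8°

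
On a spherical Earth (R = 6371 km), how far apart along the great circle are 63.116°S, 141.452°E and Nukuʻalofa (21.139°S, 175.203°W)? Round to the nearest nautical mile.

Δλ = -175.203 − 141.452 = -316.655°; wrapped into (−180°, 180°]: 43.345°.
Δφ = -21.139 − -63.116 = 41.977°.
a = sin²(Δφ/2) + cos φ₁ · cos φ₂ · sin²(Δλ/2) = 0.185814.
c = 2·atan2(√a, √(1−a)) = 0.89134 rad → d = 6371·c ≈ 5678.71 km ≈ 3066.26 nmi.

3066 nmi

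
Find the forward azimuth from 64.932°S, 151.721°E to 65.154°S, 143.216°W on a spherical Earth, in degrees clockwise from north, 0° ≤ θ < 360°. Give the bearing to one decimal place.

Δλ = -143.216 − 151.721 = -294.937°; wrapped into (−180°, 180°]: 65.063°.
θ = atan2( sin Δλ · cos φ₂ , cos φ₁ · sin φ₂ − sin φ₁ · cos φ₂ · cos Δλ )
  = atan2(0.38101, -0.22401) = 120.453° → normalised to [0°, 360°): 120.453°.

120.5°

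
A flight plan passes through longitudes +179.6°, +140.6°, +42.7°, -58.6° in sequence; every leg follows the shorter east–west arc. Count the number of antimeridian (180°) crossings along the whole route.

Leg 1: +179.6° → +140.6°, shortest Δλ = -39.0° (west) — does not cross 180°.
Leg 2: +140.6° → +42.7°, shortest Δλ = -97.9° (west) — does not cross 180°.
Leg 3: +42.7° → -58.6°, shortest Δλ = -101.3° (west) — does not cross 180°.
Total crossings: 0.

0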